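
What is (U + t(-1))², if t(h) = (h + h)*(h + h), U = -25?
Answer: 441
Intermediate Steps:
t(h) = 4*h² (t(h) = (2*h)*(2*h) = 4*h²)
(U + t(-1))² = (-25 + 4*(-1)²)² = (-25 + 4*1)² = (-25 + 4)² = (-21)² = 441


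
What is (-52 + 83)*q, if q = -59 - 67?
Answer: -3906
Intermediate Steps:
q = -126
(-52 + 83)*q = (-52 + 83)*(-126) = 31*(-126) = -3906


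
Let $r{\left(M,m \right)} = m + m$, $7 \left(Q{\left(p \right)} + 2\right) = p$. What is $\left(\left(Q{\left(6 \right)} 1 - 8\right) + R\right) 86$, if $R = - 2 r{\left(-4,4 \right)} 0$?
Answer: $- \frac{5504}{7} \approx -786.29$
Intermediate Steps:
$Q{\left(p \right)} = -2 + \frac{p}{7}$
$r{\left(M,m \right)} = 2 m$
$R = 0$ ($R = - 2 \cdot 2 \cdot 4 \cdot 0 = \left(-2\right) 8 \cdot 0 = \left(-16\right) 0 = 0$)
$\left(\left(Q{\left(6 \right)} 1 - 8\right) + R\right) 86 = \left(\left(\left(-2 + \frac{1}{7} \cdot 6\right) 1 - 8\right) + 0\right) 86 = \left(\left(\left(-2 + \frac{6}{7}\right) 1 - 8\right) + 0\right) 86 = \left(\left(\left(- \frac{8}{7}\right) 1 - 8\right) + 0\right) 86 = \left(\left(- \frac{8}{7} - 8\right) + 0\right) 86 = \left(- \frac{64}{7} + 0\right) 86 = \left(- \frac{64}{7}\right) 86 = - \frac{5504}{7}$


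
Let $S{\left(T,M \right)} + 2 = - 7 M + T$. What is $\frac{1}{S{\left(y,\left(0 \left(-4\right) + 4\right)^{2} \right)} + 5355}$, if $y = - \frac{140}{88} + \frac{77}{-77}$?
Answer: $\frac{22}{115245} \approx 0.0001909$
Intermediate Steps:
$y = - \frac{57}{22}$ ($y = \left(-140\right) \frac{1}{88} + 77 \left(- \frac{1}{77}\right) = - \frac{35}{22} - 1 = - \frac{57}{22} \approx -2.5909$)
$S{\left(T,M \right)} = -2 + T - 7 M$ ($S{\left(T,M \right)} = -2 - \left(- T + 7 M\right) = -2 + T - 7 M$)
$\frac{1}{S{\left(y,\left(0 \left(-4\right) + 4\right)^{2} \right)} + 5355} = \frac{1}{\left(-2 - \frac{57}{22} - 7 \left(0 \left(-4\right) + 4\right)^{2}\right) + 5355} = \frac{1}{\left(-2 - \frac{57}{22} - 7 \left(0 + 4\right)^{2}\right) + 5355} = \frac{1}{\left(-2 - \frac{57}{22} - 7 \cdot 4^{2}\right) + 5355} = \frac{1}{\left(-2 - \frac{57}{22} - 112\right) + 5355} = \frac{1}{- \frac{2565}{22} + 5355} = \frac{1}{\frac{115245}{22}} = \frac{22}{115245}$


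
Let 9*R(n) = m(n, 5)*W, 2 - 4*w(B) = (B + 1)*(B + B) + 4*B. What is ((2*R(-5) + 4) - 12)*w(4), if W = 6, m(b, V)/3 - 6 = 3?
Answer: -378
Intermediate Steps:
m(b, V) = 27 (m(b, V) = 18 + 3*3 = 18 + 9 = 27)
w(B) = ½ - B - B*(1 + B)/2 (w(B) = ½ - ((B + 1)*(B + B) + 4*B)/4 = ½ - ((1 + B)*(2*B) + 4*B)/4 = ½ - (2*B*(1 + B) + 4*B)/4 = ½ - (4*B + 2*B*(1 + B))/4 = ½ + (-B - B*(1 + B)/2) = ½ - B - B*(1 + B)/2)
R(n) = 18 (R(n) = (27*6)/9 = (⅑)*162 = 18)
((2*R(-5) + 4) - 12)*w(4) = ((2*18 + 4) - 12)*(½ - 3/2*4 - ½*4²) = ((36 + 4) - 12)*(½ - 6 - ½*16) = (40 - 12)*(½ - 6 - 8) = 28*(-27/2) = -378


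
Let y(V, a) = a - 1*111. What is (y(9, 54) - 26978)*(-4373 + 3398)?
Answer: 26359125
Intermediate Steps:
y(V, a) = -111 + a (y(V, a) = a - 111 = -111 + a)
(y(9, 54) - 26978)*(-4373 + 3398) = ((-111 + 54) - 26978)*(-4373 + 3398) = (-57 - 26978)*(-975) = -27035*(-975) = 26359125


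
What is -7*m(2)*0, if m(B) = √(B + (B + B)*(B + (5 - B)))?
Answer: 0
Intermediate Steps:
m(B) = √11*√B (m(B) = √(B + (2*B)*5) = √(B + 10*B) = √(11*B) = √11*√B)
-7*m(2)*0 = -7*√11*√2*0 = -7*√22*0 = 0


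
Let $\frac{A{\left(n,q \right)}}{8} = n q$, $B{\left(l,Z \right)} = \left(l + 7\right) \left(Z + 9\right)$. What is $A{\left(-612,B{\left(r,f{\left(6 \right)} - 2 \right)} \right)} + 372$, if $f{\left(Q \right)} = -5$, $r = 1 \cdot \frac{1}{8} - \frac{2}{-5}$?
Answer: $- \frac{366564}{5} \approx -73313.0$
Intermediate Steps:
$r = \frac{21}{40}$ ($r = 1 \cdot \frac{1}{8} - - \frac{2}{5} = \frac{1}{8} + \frac{2}{5} = \frac{21}{40} \approx 0.525$)
$B{\left(l,Z \right)} = \left(7 + l\right) \left(9 + Z\right)$
$A{\left(n,q \right)} = 8 n q$
$A{\left(-612,B{\left(r,f{\left(6 \right)} - 2 \right)} \right)} + 372 = 8 \left(-612\right) \left(63 + 7 \left(-5 - 2\right) + 9 \cdot \frac{21}{40} + \left(-5 - 2\right) \frac{21}{40}\right) + 372 = 8 \left(-612\right) \left(63 + 7 \left(-5 - 2\right) + \frac{189}{40} + \left(-5 - 2\right) \frac{21}{40}\right) + 372 = 8 \left(-612\right) \left(63 + 7 \left(-7\right) + \frac{189}{40} - \frac{147}{40}\right) + 372 = 8 \left(-612\right) \left(63 - 49 + \frac{189}{40} - \frac{147}{40}\right) + 372 = 8 \left(-612\right) \frac{301}{20} + 372 = - \frac{368424}{5} + 372 = - \frac{366564}{5}$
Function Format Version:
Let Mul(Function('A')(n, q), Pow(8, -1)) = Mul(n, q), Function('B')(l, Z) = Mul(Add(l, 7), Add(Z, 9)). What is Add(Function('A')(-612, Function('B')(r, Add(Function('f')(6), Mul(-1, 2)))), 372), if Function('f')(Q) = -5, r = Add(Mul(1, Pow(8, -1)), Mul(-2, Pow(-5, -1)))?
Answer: Rational(-366564, 5) ≈ -73313.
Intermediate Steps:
r = Rational(21, 40) (r = Add(Mul(1, Rational(1, 8)), Mul(-2, Rational(-1, 5))) = Add(Rational(1, 8), Rational(2, 5)) = Rational(21, 40) ≈ 0.52500)
Function('B')(l, Z) = Mul(Add(7, l), Add(9, Z))
Function('A')(n, q) = Mul(8, n, q) (Function('A')(n, q) = Mul(8, Mul(n, q)) = Mul(8, n, q))
Add(Function('A')(-612, Function('B')(r, Add(Function('f')(6), Mul(-1, 2)))), 372) = Add(Mul(8, -612, Add(63, Mul(7, Add(-5, Mul(-1, 2))), Mul(9, Rational(21, 40)), Mul(Add(-5, Mul(-1, 2)), Rational(21, 40)))), 372) = Add(Mul(8, -612, Add(63, Mul(7, Add(-5, -2)), Rational(189, 40), Mul(Add(-5, -2), Rational(21, 40)))), 372) = Add(Mul(8, -612, Add(63, Mul(7, -7), Rational(189, 40), Mul(-7, Rational(21, 40)))), 372) = Add(Mul(8, -612, Add(63, -49, Rational(189, 40), Rational(-147, 40))), 372) = Add(Mul(8, -612, Rational(301, 20)), 372) = Add(Rational(-368424, 5), 372) = Rational(-366564, 5)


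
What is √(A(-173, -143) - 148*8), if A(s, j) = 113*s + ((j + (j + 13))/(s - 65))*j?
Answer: I*√24156966/34 ≈ 144.56*I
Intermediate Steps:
A(s, j) = 113*s + j*(13 + 2*j)/(-65 + s) (A(s, j) = 113*s + ((j + (13 + j))/(-65 + s))*j = 113*s + ((13 + 2*j)/(-65 + s))*j = 113*s + j*(13 + 2*j)/(-65 + s))
√(A(-173, -143) - 148*8) = √((-7345*(-173) + 2*(-143)² + 13*(-143) + 113*(-173)²)/(-65 - 173) - 148*8) = √((1270685 + 2*20449 - 1859 + 113*29929)/(-238) - 1184) = √(-(1270685 + 40898 - 1859 + 3381977)/238 - 1184) = √(-1/238*4691701 - 1184) = √(-670243/34 - 1184) = √(-710499/34) = I*√24156966/34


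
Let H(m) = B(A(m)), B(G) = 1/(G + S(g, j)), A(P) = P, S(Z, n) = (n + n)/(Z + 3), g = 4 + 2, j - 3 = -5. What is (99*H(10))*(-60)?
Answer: -26730/43 ≈ -621.63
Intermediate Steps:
j = -2 (j = 3 - 5 = -2)
g = 6
S(Z, n) = 2*n/(3 + Z) (S(Z, n) = (2*n)/(3 + Z) = 2*n/(3 + Z))
B(G) = 1/(-4/9 + G) (B(G) = 1/(G + 2*(-2)/(3 + 6)) = 1/(G + 2*(-2)/9) = 1/(G + 2*(-2)*(1/9)) = 1/(G - 4/9) = 1/(-4/9 + G))
H(m) = 9/(-4 + 9*m)
(99*H(10))*(-60) = (99*(9/(-4 + 9*10)))*(-60) = (99*(9/(-4 + 90)))*(-60) = (99*(9/86))*(-60) = (891/86)*(-60) = -26730/43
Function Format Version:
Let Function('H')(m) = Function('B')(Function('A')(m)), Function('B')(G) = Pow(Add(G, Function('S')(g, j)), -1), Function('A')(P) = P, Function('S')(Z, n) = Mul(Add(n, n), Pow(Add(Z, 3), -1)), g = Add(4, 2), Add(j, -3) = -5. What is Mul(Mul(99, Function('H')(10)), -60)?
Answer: Rational(-26730, 43) ≈ -621.63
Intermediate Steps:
j = -2 (j = Add(3, -5) = -2)
g = 6
Function('S')(Z, n) = Mul(2, n, Pow(Add(3, Z), -1)) (Function('S')(Z, n) = Mul(Mul(2, n), Pow(Add(3, Z), -1)) = Mul(2, n, Pow(Add(3, Z), -1)))
Function('B')(G) = Pow(Add(Rational(-4, 9), G), -1) (Function('B')(G) = Pow(Add(G, Mul(2, -2, Pow(Add(3, 6), -1))), -1) = Pow(Add(G, Mul(2, -2, Pow(9, -1))), -1) = Pow(Add(G, Mul(2, -2, Rational(1, 9))), -1) = Pow(Add(G, Rational(-4, 9)), -1) = Pow(Add(Rational(-4, 9), G), -1))
Function('H')(m) = Mul(9, Pow(Add(-4, Mul(9, m)), -1))
Mul(Mul(99, Function('H')(10)), -60) = Mul(Mul(99, Mul(9, Pow(Add(-4, Mul(9, 10)), -1))), -60) = Mul(Mul(99, Mul(9, Pow(Add(-4, 90), -1))), -60) = Mul(Mul(99, Mul(9, Pow(86, -1))), -60) = Mul(Mul(99, Mul(9, Rational(1, 86))), -60) = Mul(Mul(99, Rational(9, 86)), -60) = Mul(Rational(891, 86), -60) = Rational(-26730, 43)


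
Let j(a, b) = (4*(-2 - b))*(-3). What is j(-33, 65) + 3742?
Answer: 4546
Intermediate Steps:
j(a, b) = 24 + 12*b (j(a, b) = (-8 - 4*b)*(-3) = 24 + 12*b)
j(-33, 65) + 3742 = (24 + 12*65) + 3742 = (24 + 780) + 3742 = 804 + 3742 = 4546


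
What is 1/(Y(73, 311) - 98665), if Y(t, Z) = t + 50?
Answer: -1/98542 ≈ -1.0148e-5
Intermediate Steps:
Y(t, Z) = 50 + t
1/(Y(73, 311) - 98665) = 1/((50 + 73) - 98665) = 1/(123 - 98665) = 1/(-98542) = -1/98542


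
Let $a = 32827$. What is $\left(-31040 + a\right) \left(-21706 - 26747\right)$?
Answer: $-86585511$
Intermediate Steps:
$\left(-31040 + a\right) \left(-21706 - 26747\right) = \left(-31040 + 32827\right) \left(-21706 - 26747\right) = 1787 \left(-48453\right) = -86585511$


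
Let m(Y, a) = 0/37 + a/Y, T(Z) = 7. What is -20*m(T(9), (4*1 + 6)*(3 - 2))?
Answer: -200/7 ≈ -28.571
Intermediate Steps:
m(Y, a) = a/Y (m(Y, a) = 0*(1/37) + a/Y = 0 + a/Y = a/Y)
-20*m(T(9), (4*1 + 6)*(3 - 2)) = -20*(4*1 + 6)*(3 - 2)/7 = -20*(4 + 6)*1/7 = -20*10*1/7 = -200/7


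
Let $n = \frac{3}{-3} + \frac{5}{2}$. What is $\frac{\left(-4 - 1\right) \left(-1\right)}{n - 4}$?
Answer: $-2$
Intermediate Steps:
$n = \frac{3}{2}$ ($n = 3 \left(- \frac{1}{3}\right) + 5 \cdot \frac{1}{2} = -1 + \frac{5}{2} = \frac{3}{2} \approx 1.5$)
$\frac{\left(-4 - 1\right) \left(-1\right)}{n - 4} = \frac{\left(-4 - 1\right) \left(-1\right)}{\frac{3}{2} - 4} = \frac{\left(-5\right) \left(-1\right)}{- \frac{5}{2}} = \left(- \frac{2}{5}\right) 5 = -2$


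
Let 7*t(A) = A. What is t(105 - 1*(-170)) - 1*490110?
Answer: -3430495/7 ≈ -4.9007e+5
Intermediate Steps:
t(A) = A/7
t(105 - 1*(-170)) - 1*490110 = (105 - 1*(-170))/7 - 1*490110 = (105 + 170)/7 - 490110 = (⅐)*275 - 490110 = 275/7 - 490110 = -3430495/7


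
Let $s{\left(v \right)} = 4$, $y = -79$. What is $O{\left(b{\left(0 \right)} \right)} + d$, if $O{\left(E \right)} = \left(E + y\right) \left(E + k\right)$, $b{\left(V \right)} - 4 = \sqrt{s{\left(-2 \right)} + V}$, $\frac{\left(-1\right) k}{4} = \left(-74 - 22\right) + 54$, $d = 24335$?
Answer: $11633$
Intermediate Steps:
$k = 168$ ($k = - 4 \left(\left(-74 - 22\right) + 54\right) = - 4 \left(-96 + 54\right) = \left(-4\right) \left(-42\right) = 168$)
$b{\left(V \right)} = 4 + \sqrt{4 + V}$
$O{\left(E \right)} = \left(-79 + E\right) \left(168 + E\right)$ ($O{\left(E \right)} = \left(E - 79\right) \left(E + 168\right) = \left(-79 + E\right) \left(168 + E\right)$)
$O{\left(b{\left(0 \right)} \right)} + d = \left(-13272 + \left(4 + \sqrt{4 + 0}\right)^{2} + 89 \left(4 + \sqrt{4 + 0}\right)\right) + 24335 = \left(-13272 + \left(4 + \sqrt{4}\right)^{2} + 89 \left(4 + \sqrt{4}\right)\right) + 24335 = \left(-13272 + \left(4 + 2\right)^{2} + 89 \left(4 + 2\right)\right) + 24335 = \left(-13272 + 6^{2} + 89 \cdot 6\right) + 24335 = \left(-13272 + 36 + 534\right) + 24335 = -12702 + 24335 = 11633$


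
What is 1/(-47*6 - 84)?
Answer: -1/366 ≈ -0.0027322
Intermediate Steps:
1/(-47*6 - 84) = 1/(-282 - 84) = 1/(-366) = -1/366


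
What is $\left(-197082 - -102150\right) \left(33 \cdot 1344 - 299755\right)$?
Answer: $24245917596$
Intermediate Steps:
$\left(-197082 - -102150\right) \left(33 \cdot 1344 - 299755\right) = \left(-197082 + 102150\right) \left(44352 - 299755\right) = \left(-94932\right) \left(-255403\right) = 24245917596$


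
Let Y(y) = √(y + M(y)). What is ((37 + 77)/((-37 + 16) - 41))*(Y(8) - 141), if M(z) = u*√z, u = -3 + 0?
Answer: 8037/31 - 57*√(8 - 6*√2)/31 ≈ 259.26 - 1.2809*I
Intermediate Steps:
u = -3
M(z) = -3*√z
Y(y) = √(y - 3*√y)
((37 + 77)/((-37 + 16) - 41))*(Y(8) - 141) = ((37 + 77)/((-37 + 16) - 41))*(√(8 - 6*√2) - 141) = (114/(-21 - 41))*(√(8 - 6*√2) - 141) = (114/(-62))*(√(8 - 6*√2) - 141) = (114*(-1/62))*(-141 + √(8 - 6*√2)) = -57*(-141 + √(8 - 6*√2))/31 = 8037/31 - 57*√(8 - 6*√2)/31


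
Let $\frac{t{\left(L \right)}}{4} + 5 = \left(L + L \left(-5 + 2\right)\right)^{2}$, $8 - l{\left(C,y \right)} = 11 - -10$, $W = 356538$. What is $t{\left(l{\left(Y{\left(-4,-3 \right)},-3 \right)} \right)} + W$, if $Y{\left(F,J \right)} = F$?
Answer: $359222$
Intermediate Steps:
$l{\left(C,y \right)} = -13$ ($l{\left(C,y \right)} = 8 - \left(11 - -10\right) = 8 - \left(11 + 10\right) = 8 - 21 = -13$)
$t{\left(L \right)} = -20 + 16 L^{2}$ ($t{\left(L \right)} = -20 + 4 \left(L + L \left(-5 + 2\right)\right)^{2} = -20 + 4 \left(L + L \left(-3\right)\right)^{2} = -20 + 4 \left(L - 3 L\right)^{2} = -20 + 4 \left(- 2 L\right)^{2} = -20 + 4 \cdot 4 L^{2} = -20 + 16 L^{2}$)
$t{\left(l{\left(Y{\left(-4,-3 \right)},-3 \right)} \right)} + W = \left(-20 + 16 \left(-13\right)^{2}\right) + 356538 = \left(-20 + 16 \cdot 169\right) + 356538 = \left(-20 + 2704\right) + 356538 = 2684 + 356538 = 359222$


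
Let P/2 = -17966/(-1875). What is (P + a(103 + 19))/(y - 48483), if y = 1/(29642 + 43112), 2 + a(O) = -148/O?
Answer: -132728905408/403438618201875 ≈ -0.00032899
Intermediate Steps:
a(O) = -2 - 148/O
P = 35932/1875 (P = 2*(-17966/(-1875)) = 2*(-17966*(-1/1875)) = 2*(17966/1875) = 35932/1875 ≈ 19.164)
y = 1/72754 ≈ 1.3745e-5
(P + a(103 + 19))/(y - 48483) = (35932/1875 + (-2 - 148/(103 + 19)))/(1/72754 - 48483) = (35932/1875 + (-2 - 148/122))/(-3527332181/72754) = (35932/1875 + (-2 - 148*1/122))*(-72754/3527332181) = (35932/1875 + (-2 - 74/61))*(-72754/3527332181) = (35932/1875 - 196/61)*(-72754/3527332181) = (1824352/114375)*(-72754/3527332181) = -132728905408/403438618201875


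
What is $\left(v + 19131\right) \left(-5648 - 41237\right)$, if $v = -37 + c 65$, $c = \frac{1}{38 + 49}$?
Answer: $- \frac{77887378055}{87} \approx -8.9526 \cdot 10^{8}$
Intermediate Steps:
$c = \frac{1}{87} \approx 0.011494$
$v = - \frac{3154}{87}$ ($v = -37 + \frac{1}{87} \cdot 65 = -37 + \frac{65}{87} = - \frac{3154}{87} \approx -36.253$)
$\left(v + 19131\right) \left(-5648 - 41237\right) = \left(- \frac{3154}{87} + 19131\right) \left(-5648 - 41237\right) = \frac{1661243}{87} \left(-46885\right) = - \frac{77887378055}{87}$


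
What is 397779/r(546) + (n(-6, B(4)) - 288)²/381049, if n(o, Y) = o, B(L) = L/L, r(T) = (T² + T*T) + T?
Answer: 67718797793/75800553374 ≈ 0.89338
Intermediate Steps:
r(T) = T + 2*T² (r(T) = (T² + T²) + T = 2*T² + T = T + 2*T²)
B(L) = 1
397779/r(546) + (n(-6, B(4)) - 288)²/381049 = 397779/((546*(1 + 2*546))) + (-6 - 288)²/381049 = 397779/((546*(1 + 1092))) + (-294)²*(1/381049) = 397779/((546*1093)) + 86436*(1/381049) = 397779/596778 + 86436/381049 = 397779*(1/596778) + 86436/381049 = 132593/198926 + 86436/381049 = 67718797793/75800553374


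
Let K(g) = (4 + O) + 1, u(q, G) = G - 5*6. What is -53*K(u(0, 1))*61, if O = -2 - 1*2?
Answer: -3233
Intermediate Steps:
O = -4 (O = -2 - 2 = -4)
u(q, G) = -30 + G (u(q, G) = G - 30 = -30 + G)
K(g) = 1 (K(g) = (4 - 4) + 1 = 0 + 1 = 1)
-53*K(u(0, 1))*61 = -53*1*61 = -53*61 = -3233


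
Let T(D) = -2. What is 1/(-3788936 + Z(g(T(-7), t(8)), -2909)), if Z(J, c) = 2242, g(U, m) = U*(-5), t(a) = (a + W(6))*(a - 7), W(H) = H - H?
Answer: -1/3786694 ≈ -2.6408e-7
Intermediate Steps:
W(H) = 0
t(a) = a*(-7 + a) (t(a) = (a + 0)*(a - 7) = a*(-7 + a))
g(U, m) = -5*U
1/(-3788936 + Z(g(T(-7), t(8)), -2909)) = 1/(-3788936 + 2242) = 1/(-3786694) = -1/3786694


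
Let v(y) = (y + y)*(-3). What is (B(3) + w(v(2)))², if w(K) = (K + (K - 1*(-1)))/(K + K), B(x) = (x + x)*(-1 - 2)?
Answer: 167281/576 ≈ 290.42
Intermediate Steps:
B(x) = -6*x (B(x) = (2*x)*(-3) = -6*x)
v(y) = -6*y (v(y) = (2*y)*(-3) = -6*y)
w(K) = (1 + 2*K)/(2*K) (w(K) = (K + (K + 1))/((2*K)) = (K + (1 + K))*(1/(2*K)) = (1 + 2*K)*(1/(2*K)) = (1 + 2*K)/(2*K))
(B(3) + w(v(2)))² = (-6*3 + (½ - 6*2)/((-6*2)))² = (-18 + (½ - 12)/(-12))² = (-18 - 1/12*(-23/2))² = (-18 + 23/24)² = (-409/24)² = 167281/576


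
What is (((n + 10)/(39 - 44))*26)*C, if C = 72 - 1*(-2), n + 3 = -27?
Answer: 7696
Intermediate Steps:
n = -30 (n = -3 - 27 = -30)
C = 74 (C = 72 + 2 = 74)
(((n + 10)/(39 - 44))*26)*C = (((-30 + 10)/(39 - 44))*26)*74 = (-20/(-5)*26)*74 = (-20*(-1/5)*26)*74 = (4*26)*74 = 104*74 = 7696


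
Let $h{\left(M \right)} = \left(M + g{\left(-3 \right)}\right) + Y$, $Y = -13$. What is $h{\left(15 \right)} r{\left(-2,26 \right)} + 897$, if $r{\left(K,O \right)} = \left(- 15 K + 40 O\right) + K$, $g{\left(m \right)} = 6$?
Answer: $9441$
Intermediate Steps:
$r{\left(K,O \right)} = - 14 K + 40 O$
$h{\left(M \right)} = -7 + M$ ($h{\left(M \right)} = \left(M + 6\right) - 13 = \left(6 + M\right) - 13 = -7 + M$)
$h{\left(15 \right)} r{\left(-2,26 \right)} + 897 = \left(-7 + 15\right) \left(\left(-14\right) \left(-2\right) + 40 \cdot 26\right) + 897 = 8 \left(28 + 1040\right) + 897 = 8 \cdot 1068 + 897 = 8544 + 897 = 9441$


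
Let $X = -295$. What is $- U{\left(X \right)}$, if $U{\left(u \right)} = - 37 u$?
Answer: $-10915$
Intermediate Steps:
$- U{\left(X \right)} = - \left(-37\right) \left(-295\right) = \left(-1\right) 10915 = -10915$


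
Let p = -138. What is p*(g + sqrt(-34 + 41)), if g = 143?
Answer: -19734 - 138*sqrt(7) ≈ -20099.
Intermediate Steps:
p*(g + sqrt(-34 + 41)) = -138*(143 + sqrt(-34 + 41)) = -138*(143 + sqrt(7)) = -19734 - 138*sqrt(7)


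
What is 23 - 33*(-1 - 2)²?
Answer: -274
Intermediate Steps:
23 - 33*(-1 - 2)² = 23 - 33*(-3)² = 23 - 33*9 = 23 - 297 = -274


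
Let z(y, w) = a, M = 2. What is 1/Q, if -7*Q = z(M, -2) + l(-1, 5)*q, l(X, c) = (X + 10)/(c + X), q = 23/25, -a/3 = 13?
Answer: 700/3693 ≈ 0.18955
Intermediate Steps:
a = -39 (a = -3*13 = -39)
z(y, w) = -39
q = 23/25 (q = 23*(1/25) = 23/25 ≈ 0.92000)
l(X, c) = (10 + X)/(X + c)
Q = 3693/700 (Q = -(-39 + ((10 - 1)/(-1 + 5))*(23/25))/7 = -(-39 + (9/4)*(23/25))/7 = -(-39 + 207/100)/7 = -⅐*(-3693/100) = 3693/700 ≈ 5.2757)
1/Q = 1/(3693/700) = 700/3693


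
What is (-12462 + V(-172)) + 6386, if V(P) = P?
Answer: -6248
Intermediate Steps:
(-12462 + V(-172)) + 6386 = (-12462 - 172) + 6386 = -12634 + 6386 = -6248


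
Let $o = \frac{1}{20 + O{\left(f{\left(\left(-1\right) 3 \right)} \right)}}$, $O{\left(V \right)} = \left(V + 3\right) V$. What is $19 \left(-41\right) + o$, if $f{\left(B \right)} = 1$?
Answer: $- \frac{18695}{24} \approx -778.96$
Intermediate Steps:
$O{\left(V \right)} = V \left(3 + V\right)$ ($O{\left(V \right)} = \left(3 + V\right) V = V \left(3 + V\right)$)
$o = \frac{1}{24}$ ($o = \frac{1}{20 + 1 \left(3 + 1\right)} = \frac{1}{20 + 1 \cdot 4} = \frac{1}{20 + 4} = \frac{1}{24} \approx 0.041667$)
$19 \left(-41\right) + o = 19 \left(-41\right) + \frac{1}{24} = -779 + \frac{1}{24} = - \frac{18695}{24}$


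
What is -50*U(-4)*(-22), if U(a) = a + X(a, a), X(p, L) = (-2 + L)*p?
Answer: 22000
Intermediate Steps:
X(p, L) = p*(-2 + L)
U(a) = a + a*(-2 + a)
-50*U(-4)*(-22) = -(-200)*(-1 - 4)*(-22) = -(-200)*(-5)*(-22) = -50*20*(-22) = -1000*(-22) = 22000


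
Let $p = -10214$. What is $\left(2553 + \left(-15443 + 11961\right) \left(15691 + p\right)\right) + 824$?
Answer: $-19067537$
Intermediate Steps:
$\left(2553 + \left(-15443 + 11961\right) \left(15691 + p\right)\right) + 824 = \left(2553 + \left(-15443 + 11961\right) \left(15691 - 10214\right)\right) + 824 = \left(2553 - 19070914\right) + 824 = -19068361 + 824 = -19067537$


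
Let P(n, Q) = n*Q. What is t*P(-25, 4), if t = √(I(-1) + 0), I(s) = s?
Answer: -100*I ≈ -100.0*I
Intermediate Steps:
t = I (t = √(-1 + 0) = √(-1) = I ≈ 1.0*I)
P(n, Q) = Q*n
t*P(-25, 4) = I*(4*(-25)) = I*(-100) = -100*I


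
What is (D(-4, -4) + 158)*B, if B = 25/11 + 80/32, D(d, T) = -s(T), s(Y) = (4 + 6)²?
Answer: 3045/11 ≈ 276.82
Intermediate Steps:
s(Y) = 100 (s(Y) = 10² = 100)
D(d, T) = -100 (D(d, T) = -1*100 = -100)
B = 105/22 (B = 25*(1/11) + 80*(1/32) = 25/11 + 5/2 = 105/22 ≈ 4.7727)
(D(-4, -4) + 158)*B = (-100 + 158)*(105/22) = 58*(105/22) = 3045/11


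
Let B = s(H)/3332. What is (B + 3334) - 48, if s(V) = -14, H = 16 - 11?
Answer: 782067/238 ≈ 3286.0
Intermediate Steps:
H = 5
B = -1/238 (B = -14/3332 = -14*1/3332 = -1/238 ≈ -0.0042017)
(B + 3334) - 48 = (-1/238 + 3334) - 48 = 793491/238 - 48 = 782067/238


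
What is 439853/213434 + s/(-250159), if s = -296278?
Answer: 13328383483/4107110462 ≈ 3.2452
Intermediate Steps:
439853/213434 + s/(-250159) = 439853/213434 - 296278/(-250159) = 439853*(1/213434) - 296278*(-1/250159) = 439853/213434 + 296278/250159 = 13328383483/4107110462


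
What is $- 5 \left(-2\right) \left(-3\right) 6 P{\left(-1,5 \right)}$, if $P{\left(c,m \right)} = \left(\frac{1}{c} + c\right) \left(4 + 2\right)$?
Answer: $2160$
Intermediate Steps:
$P{\left(c,m \right)} = 6 c + \frac{6}{c}$ ($P{\left(c,m \right)} = \left(c + \frac{1}{c}\right) 6 = 6 c + \frac{6}{c}$)
$- 5 \left(-2\right) \left(-3\right) 6 P{\left(-1,5 \right)} = - 5 \left(-2\right) \left(-3\right) 6 \left(6 \left(-1\right) + \frac{6}{-1}\right) = - 5 \cdot 6 \cdot 6 \left(-6 + 6 \left(-1\right)\right) = \left(-5\right) 36 \left(-6 - 6\right) = \left(-180\right) \left(-12\right) = 2160$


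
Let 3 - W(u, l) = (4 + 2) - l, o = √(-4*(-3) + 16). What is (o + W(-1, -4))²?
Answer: 77 - 28*√7 ≈ 2.9190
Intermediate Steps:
o = 2*√7 (o = √(12 + 16) = √28 = 2*√7 ≈ 5.2915)
W(u, l) = -3 + l (W(u, l) = 3 - ((4 + 2) - l) = 3 - (6 - l) = 3 + (-6 + l) = -3 + l)
(o + W(-1, -4))² = (2*√7 + (-3 - 4))² = (2*√7 - 7)² = (-7 + 2*√7)²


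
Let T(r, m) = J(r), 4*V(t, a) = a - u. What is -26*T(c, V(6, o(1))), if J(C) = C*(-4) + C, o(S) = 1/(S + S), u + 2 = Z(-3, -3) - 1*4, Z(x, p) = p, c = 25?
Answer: 1950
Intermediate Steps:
u = -9 (u = -2 + (-3 - 1*4) = -2 + (-3 - 4) = -2 - 7 = -9)
o(S) = 1/(2*S)
V(t, a) = 9/4 + a/4 (V(t, a) = (a - 1*(-9))/4 = (a + 9)/4 = (9 + a)/4 = 9/4 + a/4)
J(C) = -3*C (J(C) = -4*C + C = -3*C)
T(r, m) = -3*r
-26*T(c, V(6, o(1))) = -(-78)*25 = -26*(-75) = 1950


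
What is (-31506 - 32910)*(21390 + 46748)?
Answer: -4389177408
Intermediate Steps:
(-31506 - 32910)*(21390 + 46748) = -64416*68138 = -4389177408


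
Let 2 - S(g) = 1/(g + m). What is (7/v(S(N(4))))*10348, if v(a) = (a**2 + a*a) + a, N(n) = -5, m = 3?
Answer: 72436/15 ≈ 4829.1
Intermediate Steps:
S(g) = 2 - 1/(3 + g) (S(g) = 2 - 1/(g + 3) = 2 - 1/(3 + g))
v(a) = a + 2*a**2 (v(a) = (a**2 + a**2) + a = 2*a**2 + a = a + 2*a**2)
(7/v(S(N(4))))*10348 = (7/((((5 + 2*(-5))/(3 - 5))*(1 + 2*((5 + 2*(-5))/(3 - 5))))))*10348 = (7/((((5 - 10)/(-2))*(1 + 2*((5 - 10)/(-2))))))*10348 = (7/(((-1/2*(-5))*(1 + 2*(-1/2*(-5))))))*10348 = (7/((5*(1 + 2*(5/2))/2)))*10348 = (7/((5*(1 + 5)/2)))*10348 = (7/(((5/2)*6)))*10348 = (7/15)*10348 = 72436/15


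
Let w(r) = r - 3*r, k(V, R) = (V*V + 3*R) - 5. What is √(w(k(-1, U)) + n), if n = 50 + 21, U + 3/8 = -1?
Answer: √349/2 ≈ 9.3408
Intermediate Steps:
U = -11/8 (U = -3/8 - 1 = -11/8 ≈ -1.3750)
k(V, R) = -5 + V² + 3*R (k(V, R) = (V² + 3*R) - 5 = -5 + V² + 3*R)
w(r) = -2*r
n = 71
√(w(k(-1, U)) + n) = √(-2*(-5 + (-1)² + 3*(-11/8)) + 71) = √(-2*(-5 + 1 - 33/8) + 71) = √(-2*(-65/8) + 71) = √(65/4 + 71) = √(349/4) = √349/2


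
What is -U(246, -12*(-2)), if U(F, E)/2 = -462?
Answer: 924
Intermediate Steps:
U(F, E) = -924 (U(F, E) = 2*(-462) = -924)
-U(246, -12*(-2)) = -1*(-924) = 924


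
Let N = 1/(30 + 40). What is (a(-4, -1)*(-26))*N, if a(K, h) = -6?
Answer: 78/35 ≈ 2.2286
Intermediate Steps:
N = 1/70 ≈ 0.014286
(a(-4, -1)*(-26))*N = -6*(-26)*(1/70) = 156*(1/70) = 78/35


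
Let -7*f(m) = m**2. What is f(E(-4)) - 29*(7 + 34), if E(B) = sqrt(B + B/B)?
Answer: -8320/7 ≈ -1188.6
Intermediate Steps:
E(B) = sqrt(1 + B) (E(B) = sqrt(B + 1) = sqrt(1 + B))
f(m) = -m**2/7
f(E(-4)) - 29*(7 + 34) = -(sqrt(1 - 4))**2/7 - 29*(7 + 34) = -(sqrt(-3))**2/7 - 29*41 = -(I*sqrt(3))**2/7 - 1189 = -1/7*(-3) - 1189 = 3/7 - 1189 = -8320/7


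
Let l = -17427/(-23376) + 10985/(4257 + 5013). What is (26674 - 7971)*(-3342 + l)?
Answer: -451227389854519/7223184 ≈ -6.2469e+7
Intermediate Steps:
l = 13944455/7223184 (l = -17427*(-1/23376) + 10985/9270 = 5809/7792 + 10985*(1/9270) = 5809/7792 + 2197/1854 = 13944455/7223184 ≈ 1.9305)
(26674 - 7971)*(-3342 + l) = (26674 - 7971)*(-3342 + 13944455/7223184) = 18703*(-24125936473/7223184) = -451227389854519/7223184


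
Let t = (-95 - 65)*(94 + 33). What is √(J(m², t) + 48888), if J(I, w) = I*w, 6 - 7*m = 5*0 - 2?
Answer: 2*√273758/7 ≈ 149.49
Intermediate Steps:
m = 8/7 (m = 6/7 - (5*0 - 2)/7 = 6/7 - (0 - 2)/7 = 6/7 - ⅐*(-2) = 6/7 + 2/7 = 8/7 ≈ 1.1429)
t = -20320 (t = -160*127 = -20320)
√(J(m², t) + 48888) = √((8/7)²*(-20320) + 48888) = √((64/49)*(-20320) + 48888) = √(-1300480/49 + 48888) = √(1095032/49) = 2*√273758/7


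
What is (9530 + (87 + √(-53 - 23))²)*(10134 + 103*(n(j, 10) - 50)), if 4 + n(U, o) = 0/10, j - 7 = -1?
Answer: 77829156 + 1591056*I*√19 ≈ 7.7829e+7 + 6.9353e+6*I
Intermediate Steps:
j = 6 (j = 7 - 1 = 6)
n(U, o) = -4 (n(U, o) = -4 + 0/10 = -4 + 0*(⅒) = -4 + 0 = -4)
(9530 + (87 + √(-53 - 23))²)*(10134 + 103*(n(j, 10) - 50)) = (9530 + (87 + √(-53 - 23))²)*(10134 + 103*(-4 - 50)) = (9530 + (87 + √(-76))²)*(10134 + 103*(-54)) = (9530 + (87 + 2*I*√19)²)*(10134 - 5562) = (9530 + (87 + 2*I*√19)²)*4572 = 43571160 + 4572*(87 + 2*I*√19)²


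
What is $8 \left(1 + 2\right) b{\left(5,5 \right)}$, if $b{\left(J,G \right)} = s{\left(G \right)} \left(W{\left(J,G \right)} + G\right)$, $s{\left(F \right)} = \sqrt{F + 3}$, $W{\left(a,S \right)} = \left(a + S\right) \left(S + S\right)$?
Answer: $5040 \sqrt{2} \approx 7127.6$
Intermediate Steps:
$W{\left(a,S \right)} = 2 S \left(S + a\right)$ ($W{\left(a,S \right)} = \left(S + a\right) 2 S = 2 S \left(S + a\right)$)
$s{\left(F \right)} = \sqrt{3 + F}$
$b{\left(J,G \right)} = \sqrt{3 + G} \left(G + 2 G \left(G + J\right)\right)$ ($b{\left(J,G \right)} = \sqrt{3 + G} \left(2 G \left(G + J\right) + G\right) = \sqrt{3 + G} \left(G + 2 G \left(G + J\right)\right)$)
$8 \left(1 + 2\right) b{\left(5,5 \right)} = 8 \left(1 + 2\right) 5 \sqrt{3 + 5} \left(1 + 2 \cdot 5 + 2 \cdot 5\right) = 8 \cdot 3 \cdot 5 \sqrt{8} \left(1 + 10 + 10\right) = 24 \cdot 5 \cdot 2 \sqrt{2} \cdot 21 = 24 \cdot 210 \sqrt{2} = 5040 \sqrt{2}$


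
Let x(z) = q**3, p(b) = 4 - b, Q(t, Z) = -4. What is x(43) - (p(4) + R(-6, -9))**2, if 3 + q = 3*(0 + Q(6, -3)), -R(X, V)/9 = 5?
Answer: -5400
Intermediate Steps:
R(X, V) = -45 (R(X, V) = -9*5 = -45)
q = -15 (q = -3 + 3*(0 - 4) = -3 + 3*(-4) = -3 - 12 = -15)
x(z) = -3375 (x(z) = (-15)**3 = -3375)
x(43) - (p(4) + R(-6, -9))**2 = -3375 - ((4 - 1*4) - 45)**2 = -3375 - ((4 - 4) - 45)**2 = -3375 - (0 - 45)**2 = -3375 - 1*(-45)**2 = -3375 - 1*2025 = -3375 - 2025 = -5400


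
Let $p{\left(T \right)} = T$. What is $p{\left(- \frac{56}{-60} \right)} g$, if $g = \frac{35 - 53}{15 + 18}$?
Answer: $- \frac{28}{55} \approx -0.50909$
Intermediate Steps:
$g = - \frac{6}{11}$ ($g = - \frac{18}{33} = \left(-18\right) \frac{1}{33} = - \frac{6}{11} \approx -0.54545$)
$p{\left(- \frac{56}{-60} \right)} g = - \frac{56}{-60} \left(- \frac{6}{11}\right) = \left(-56\right) \left(- \frac{1}{60}\right) \left(- \frac{6}{11}\right) = \frac{14}{15} \left(- \frac{6}{11}\right) = - \frac{28}{55}$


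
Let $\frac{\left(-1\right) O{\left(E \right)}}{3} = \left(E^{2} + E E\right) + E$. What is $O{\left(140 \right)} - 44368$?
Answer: $-162388$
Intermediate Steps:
$O{\left(E \right)} = - 6 E^{2} - 3 E$ ($O{\left(E \right)} = - 3 \left(\left(E^{2} + E E\right) + E\right) = - 3 \left(\left(E^{2} + E^{2}\right) + E\right) = - 3 \left(2 E^{2} + E\right) = - 3 \left(E + 2 E^{2}\right) = - 6 E^{2} - 3 E$)
$O{\left(140 \right)} - 44368 = \left(-3\right) 140 \left(1 + 2 \cdot 140\right) - 44368 = \left(-3\right) 140 \left(1 + 280\right) - 44368 = \left(-3\right) 140 \cdot 281 - 44368 = -118020 - 44368 = -162388$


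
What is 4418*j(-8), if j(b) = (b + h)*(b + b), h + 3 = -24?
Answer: 2474080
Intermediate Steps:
h = -27 (h = -3 - 24 = -27)
j(b) = 2*b*(-27 + b) (j(b) = (b - 27)*(b + b) = (-27 + b)*(2*b) = 2*b*(-27 + b))
4418*j(-8) = 4418*(2*(-8)*(-27 - 8)) = 4418*(2*(-8)*(-35)) = 4418*560 = 2474080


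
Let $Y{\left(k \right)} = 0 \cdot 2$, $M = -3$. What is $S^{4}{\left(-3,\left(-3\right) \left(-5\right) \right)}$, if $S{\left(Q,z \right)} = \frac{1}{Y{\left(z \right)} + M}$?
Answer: $\frac{1}{81} \approx 0.012346$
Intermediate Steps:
$Y{\left(k \right)} = 0$
$S{\left(Q,z \right)} = - \frac{1}{3}$ ($S{\left(Q,z \right)} = \frac{1}{0 - 3} = \frac{1}{-3} = - \frac{1}{3}$)
$S^{4}{\left(-3,\left(-3\right) \left(-5\right) \right)} = \left(- \frac{1}{3}\right)^{4} = \frac{1}{81}$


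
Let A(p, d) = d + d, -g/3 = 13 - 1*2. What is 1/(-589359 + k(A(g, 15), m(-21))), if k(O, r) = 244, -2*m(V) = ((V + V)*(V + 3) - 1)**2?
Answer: -1/589115 ≈ -1.6975e-6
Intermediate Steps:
g = -33 (g = -3*(13 - 1*2) = -3*(13 - 2) = -3*11 = -33)
A(p, d) = 2*d
m(V) = -(-1 + 2*V*(3 + V))**2/2 (m(V) = -((V + V)*(V + 3) - 1)**2/2 = -((2*V)*(3 + V) - 1)**2/2 = -(2*V*(3 + V) - 1)**2/2 = -(-1 + 2*V*(3 + V))**2/2)
1/(-589359 + k(A(g, 15), m(-21))) = 1/(-589359 + 244) = 1/(-589115) = -1/589115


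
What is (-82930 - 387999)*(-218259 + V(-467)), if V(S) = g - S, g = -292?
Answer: 102702080036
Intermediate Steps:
V(S) = -292 - S
(-82930 - 387999)*(-218259 + V(-467)) = (-82930 - 387999)*(-218259 + (-292 - 1*(-467))) = -470929*(-218259 + (-292 + 467)) = -470929*(-218259 + 175) = -470929*(-218084) = 102702080036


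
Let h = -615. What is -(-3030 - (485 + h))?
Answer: 2900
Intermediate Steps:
-(-3030 - (485 + h)) = -(-3030 - (485 - 615)) = -(-3030 - 1*(-130)) = -(-3030 + 130) = -1*(-2900) = 2900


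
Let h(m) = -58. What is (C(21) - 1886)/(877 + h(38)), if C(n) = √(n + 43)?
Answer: -626/273 ≈ -2.2930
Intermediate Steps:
C(n) = √(43 + n)
(C(21) - 1886)/(877 + h(38)) = (√(43 + 21) - 1886)/(877 - 58) = (√64 - 1886)/819 = (8 - 1886)*(1/819) = -1878*1/819 = -626/273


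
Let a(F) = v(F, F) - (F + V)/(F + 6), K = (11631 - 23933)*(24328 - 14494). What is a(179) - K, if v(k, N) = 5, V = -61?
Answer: 22380906387/185 ≈ 1.2098e+8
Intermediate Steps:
K = -120977868 (K = -12302*9834 = -120977868)
a(F) = 5 - (-61 + F)/(6 + F) (a(F) = 5 - (F - 61)/(F + 6) = 5 - (-61 + F)/(6 + F))
a(179) - K = (91 + 4*179)/(6 + 179) - 1*(-120977868) = (91 + 716)/185 + 120977868 = (1/185)*807 + 120977868 = 807/185 + 120977868 = 22380906387/185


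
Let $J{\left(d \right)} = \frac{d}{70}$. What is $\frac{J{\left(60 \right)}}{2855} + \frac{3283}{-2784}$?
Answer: $- \frac{65594051}{55638240} \approx -1.1789$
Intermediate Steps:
$J{\left(d \right)} = \frac{d}{70}$ ($J{\left(d \right)} = d \frac{1}{70} = \frac{d}{70}$)
$\frac{J{\left(60 \right)}}{2855} + \frac{3283}{-2784} = \frac{\frac{1}{70} \cdot 60}{2855} + \frac{3283}{-2784} = \frac{6}{7} \cdot \frac{1}{2855} + 3283 \left(- \frac{1}{2784}\right) = \frac{6}{19985} - \frac{3283}{2784} = - \frac{65594051}{55638240}$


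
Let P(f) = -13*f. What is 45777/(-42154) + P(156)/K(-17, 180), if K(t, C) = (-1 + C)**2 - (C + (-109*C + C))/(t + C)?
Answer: -36270717081/31566980746 ≈ -1.1490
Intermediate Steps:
K(t, C) = (-1 + C)**2 + 107*C/(C + t) (K(t, C) = (-1 + C)**2 - (C - 108*C)/(C + t) = (-1 + C)**2 - (-107*C)/(C + t) = (-1 + C)**2 - (-107)*C/(C + t) = (-1 + C)**2 + 107*C/(C + t))
45777/(-42154) + P(156)/K(-17, 180) = 45777/(-42154) + (-13*156)/(((107*180 + 180*(-1 + 180)**2 - 17*(-1 + 180)**2)/(180 - 17))) = 45777*(-1/42154) - 2028*163/(19260 + 180*179**2 - 17*179**2) = -45777/42154 - 2028*163/(19260 + 180*32041 - 17*32041) = -45777/42154 - 2028*163/(19260 + 5767380 - 544697) = -45777/42154 - 2028/((1/163)*5241943) = -45777/42154 - 2028/5241943/163 = -45777/42154 - 2028*163/5241943 = -45777/42154 - 330564/5241943 = -36270717081/31566980746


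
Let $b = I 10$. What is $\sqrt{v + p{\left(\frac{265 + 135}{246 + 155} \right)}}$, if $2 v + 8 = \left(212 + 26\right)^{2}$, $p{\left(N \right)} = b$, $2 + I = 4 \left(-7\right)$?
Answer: $\sqrt{28018} \approx 167.39$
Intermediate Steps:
$I = -30$ ($I = -2 + 4 \left(-7\right) = -2 - 28 = -30$)
$b = -300$ ($b = \left(-30\right) 10 = -300$)
$p{\left(N \right)} = -300$
$v = 28318$ ($v = -4 + \frac{\left(212 + 26\right)^{2}}{2} = -4 + \frac{238^{2}}{2} = -4 + \frac{1}{2} \cdot 56644 = -4 + 28322 = 28318$)
$\sqrt{v + p{\left(\frac{265 + 135}{246 + 155} \right)}} = \sqrt{28318 - 300} = \sqrt{28018}$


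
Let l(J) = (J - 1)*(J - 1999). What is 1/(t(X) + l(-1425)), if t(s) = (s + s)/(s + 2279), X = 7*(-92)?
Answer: 1635/7983088952 ≈ 2.0481e-7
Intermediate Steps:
X = -644
t(s) = 2*s/(2279 + s) (t(s) = (2*s)/(2279 + s) = 2*s/(2279 + s))
l(J) = (-1 + J)*(-1999 + J)
1/(t(X) + l(-1425)) = 1/(2*(-644)/(2279 - 644) + (1999 + (-1425)² - 2000*(-1425))) = 1/(2*(-644)/1635 + (1999 + 2030625 + 2850000)) = 1/(2*(-644)*(1/1635) + 4882624) = 1/(-1288/1635 + 4882624) = 1/(7983088952/1635) = 1635/7983088952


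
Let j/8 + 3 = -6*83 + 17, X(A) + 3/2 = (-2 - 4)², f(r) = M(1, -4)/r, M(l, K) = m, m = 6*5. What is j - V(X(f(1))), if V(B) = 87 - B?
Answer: -7849/2 ≈ -3924.5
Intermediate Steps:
m = 30
M(l, K) = 30
f(r) = 30/r
X(A) = 69/2 (X(A) = -3/2 + (-2 - 4)² = -3/2 + (-6)² = -3/2 + 36 = 69/2)
j = -3872 (j = -24 + 8*(-6*83 + 17) = -24 + 8*(-498 + 17) = -24 + 8*(-481) = -24 - 3848 = -3872)
j - V(X(f(1))) = -3872 - (87 - 1*69/2) = -3872 - (87 - 69/2) = -3872 - 1*105/2 = -3872 - 105/2 = -7849/2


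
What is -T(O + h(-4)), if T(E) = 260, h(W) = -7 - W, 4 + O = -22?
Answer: -260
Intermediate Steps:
O = -26 (O = -4 - 22 = -26)
-T(O + h(-4)) = -1*260 = -260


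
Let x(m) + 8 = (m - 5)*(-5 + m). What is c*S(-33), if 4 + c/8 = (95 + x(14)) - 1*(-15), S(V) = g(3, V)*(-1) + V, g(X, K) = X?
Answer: -51552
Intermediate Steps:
x(m) = -8 + (-5 + m)² (x(m) = -8 + (m - 5)*(-5 + m) = -8 + (-5 + m)*(-5 + m) = -8 + (-5 + m)²)
S(V) = -3 + V (S(V) = 3*(-1) + V = -3 + V)
c = 1432 (c = -32 + 8*((95 + (-8 + (-5 + 14)²)) - 1*(-15)) = -32 + 8*((95 + (-8 + 9²)) + 15) = -32 + 8*((95 + (-8 + 81)) + 15) = -32 + 8*((95 + 73) + 15) = -32 + 8*(168 + 15) = -32 + 8*183 = -32 + 1464 = 1432)
c*S(-33) = 1432*(-3 - 33) = 1432*(-36) = -51552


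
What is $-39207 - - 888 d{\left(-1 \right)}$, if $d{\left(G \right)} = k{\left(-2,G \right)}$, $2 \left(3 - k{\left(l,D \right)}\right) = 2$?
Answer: $-37431$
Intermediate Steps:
$k{\left(l,D \right)} = 2$ ($k{\left(l,D \right)} = 3 - 1 = 2$)
$d{\left(G \right)} = 2$
$-39207 - - 888 d{\left(-1 \right)} = -39207 - \left(-888\right) 2 = -39207 - -1776 = -39207 + 1776 = -37431$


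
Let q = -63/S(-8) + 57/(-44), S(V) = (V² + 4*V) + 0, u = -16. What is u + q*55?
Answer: -6257/32 ≈ -195.53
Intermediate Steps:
S(V) = V² + 4*V
q = -1149/352 (q = -63*(-1/(8*(4 - 8))) + 57/(-44) = -63/((-8*(-4))) + 57*(-1/44) = -63/32 - 57/44 = -1149/352 ≈ -3.2642)
u + q*55 = -16 - 1149/352*55 = -16 - 5745/32 = -6257/32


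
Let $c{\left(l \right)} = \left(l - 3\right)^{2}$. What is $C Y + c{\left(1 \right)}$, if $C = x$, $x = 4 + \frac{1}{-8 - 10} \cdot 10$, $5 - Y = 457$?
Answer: $- \frac{13976}{9} \approx -1552.9$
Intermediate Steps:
$c{\left(l \right)} = \left(-3 + l\right)^{2}$
$Y = -452$ ($Y = 5 - 457 = -452$)
$x = \frac{31}{9}$ ($x = 4 + \frac{1}{-18} \cdot 10 = 4 - \frac{5}{9} = \frac{31}{9} \approx 3.4444$)
$C = \frac{31}{9} \approx 3.4444$
$C Y + c{\left(1 \right)} = \frac{31}{9} \left(-452\right) + \left(-3 + 1\right)^{2} = - \frac{14012}{9} + \left(-2\right)^{2} = - \frac{14012}{9} + 4 = - \frac{13976}{9}$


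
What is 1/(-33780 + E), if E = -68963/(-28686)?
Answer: -28686/968944117 ≈ -2.9605e-5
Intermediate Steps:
E = 68963/28686 (E = -68963*(-1/28686) = 68963/28686 ≈ 2.4041)
1/(-33780 + E) = 1/(-33780 + 68963/28686) = 1/(-968944117/28686) = -28686/968944117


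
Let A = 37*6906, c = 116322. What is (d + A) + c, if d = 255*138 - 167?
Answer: 406867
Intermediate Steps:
A = 255522
d = 35023 (d = 35190 - 167 = 35023)
(d + A) + c = (35023 + 255522) + 116322 = 290545 + 116322 = 406867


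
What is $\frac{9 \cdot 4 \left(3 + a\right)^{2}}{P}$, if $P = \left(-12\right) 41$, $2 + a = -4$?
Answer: $- \frac{27}{41} \approx -0.65854$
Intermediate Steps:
$a = -6$ ($a = -2 - 4 = -6$)
$P = -492$
$\frac{9 \cdot 4 \left(3 + a\right)^{2}}{P} = \frac{9 \cdot 4 \left(3 - 6\right)^{2}}{-492} = 36 \left(-3\right)^{2} \left(- \frac{1}{492}\right) = 36 \cdot 9 \left(- \frac{1}{492}\right) = 324 \left(- \frac{1}{492}\right) = - \frac{27}{41}$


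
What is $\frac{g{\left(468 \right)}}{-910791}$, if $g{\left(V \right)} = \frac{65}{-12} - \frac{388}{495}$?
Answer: $\frac{12277}{1803366180} \approx 6.8078 \cdot 10^{-6}$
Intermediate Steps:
$g{\left(V \right)} = - \frac{12277}{1980}$ ($g{\left(V \right)} = 65 \left(- \frac{1}{12}\right) - \frac{388}{495} = - \frac{65}{12} - \frac{388}{495} = - \frac{12277}{1980}$)
$\frac{g{\left(468 \right)}}{-910791} = - \frac{12277}{1980 \left(-910791\right)} = \left(- \frac{12277}{1980}\right) \left(- \frac{1}{910791}\right) = \frac{12277}{1803366180}$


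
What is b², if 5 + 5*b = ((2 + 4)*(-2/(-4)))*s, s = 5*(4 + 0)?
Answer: 121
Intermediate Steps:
s = 20 (s = 5*4 = 20)
b = 11 (b = -1 + (((2 + 4)*(-2/(-4)))*20)/5 = -1 + ((6*(-2*(-¼)))*20)/5 = -1 + ((6*(½))*20)/5 = -1 + (3*20)/5 = -1 + (⅕)*60 = -1 + 12 = 11)
b² = 11² = 121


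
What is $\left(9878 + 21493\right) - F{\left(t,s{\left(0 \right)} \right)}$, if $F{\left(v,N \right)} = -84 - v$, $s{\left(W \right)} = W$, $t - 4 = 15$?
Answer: $31474$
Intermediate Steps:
$t = 19$ ($t = 4 + 15 = 19$)
$\left(9878 + 21493\right) - F{\left(t,s{\left(0 \right)} \right)} = \left(9878 + 21493\right) - \left(-84 - 19\right) = 31371 - \left(-84 - 19\right) = 31371 - -103 = 31371 + 103 = 31474$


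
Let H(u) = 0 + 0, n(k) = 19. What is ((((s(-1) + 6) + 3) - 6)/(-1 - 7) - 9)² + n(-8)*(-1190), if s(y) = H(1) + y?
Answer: -360391/16 ≈ -22524.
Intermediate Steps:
H(u) = 0
s(y) = y (s(y) = 0 + y = y)
((((s(-1) + 6) + 3) - 6)/(-1 - 7) - 9)² + n(-8)*(-1190) = ((((-1 + 6) + 3) - 6)/(-1 - 7) - 9)² + 19*(-1190) = (((5 + 3) - 6)/(-8) - 9)² - 22610 = ((8 - 6)*(-⅛) - 9)² - 22610 = (2*(-⅛) - 9)² - 22610 = (-¼ - 9)² - 22610 = (-37/4)² - 22610 = 1369/16 - 22610 = -360391/16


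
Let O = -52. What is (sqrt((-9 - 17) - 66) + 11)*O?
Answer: -572 - 104*I*sqrt(23) ≈ -572.0 - 498.77*I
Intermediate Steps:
(sqrt((-9 - 17) - 66) + 11)*O = (sqrt((-9 - 17) - 66) + 11)*(-52) = (sqrt(-26 - 66) + 11)*(-52) = (sqrt(-92) + 11)*(-52) = (2*I*sqrt(23) + 11)*(-52) = (11 + 2*I*sqrt(23))*(-52) = -572 - 104*I*sqrt(23)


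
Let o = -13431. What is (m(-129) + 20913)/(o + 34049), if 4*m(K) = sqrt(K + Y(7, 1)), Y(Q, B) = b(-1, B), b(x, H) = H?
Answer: 20913/20618 + I*sqrt(2)/10309 ≈ 1.0143 + 0.00013718*I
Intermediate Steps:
Y(Q, B) = B
m(K) = sqrt(1 + K)/4 (m(K) = sqrt(K + 1)/4 = sqrt(1 + K)/4)
(m(-129) + 20913)/(o + 34049) = (sqrt(1 - 129)/4 + 20913)/(-13431 + 34049) = (sqrt(-128)/4 + 20913)/20618 = ((8*I*sqrt(2))/4 + 20913)*(1/20618) = (2*I*sqrt(2) + 20913)*(1/20618) = (20913 + 2*I*sqrt(2))*(1/20618) = 20913/20618 + I*sqrt(2)/10309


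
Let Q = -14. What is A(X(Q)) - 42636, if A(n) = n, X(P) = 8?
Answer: -42628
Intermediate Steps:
A(X(Q)) - 42636 = 8 - 42636 = -42628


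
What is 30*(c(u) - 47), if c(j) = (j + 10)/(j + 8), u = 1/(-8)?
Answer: -28820/21 ≈ -1372.4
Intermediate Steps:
u = -1/8 ≈ -0.12500
c(j) = (10 + j)/(8 + j)
30*(c(u) - 47) = 30*((10 - 1/8)/(8 - 1/8) - 47) = 30*((79/8)/(63/8) - 47) = 30*((8/63)*(79/8) - 47) = 30*(79/63 - 47) = 30*(-2882/63) = -28820/21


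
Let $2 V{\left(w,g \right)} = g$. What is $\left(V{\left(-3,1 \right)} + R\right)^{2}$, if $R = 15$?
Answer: $\frac{961}{4} \approx 240.25$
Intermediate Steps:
$V{\left(w,g \right)} = \frac{g}{2}$
$\left(V{\left(-3,1 \right)} + R\right)^{2} = \left(\frac{1}{2} \cdot 1 + 15\right)^{2} = \left(\frac{1}{2} + 15\right)^{2} = \left(\frac{31}{2}\right)^{2} = \frac{961}{4}$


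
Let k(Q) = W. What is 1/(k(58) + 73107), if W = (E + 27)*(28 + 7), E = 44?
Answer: 1/75592 ≈ 1.3229e-5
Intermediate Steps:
W = 2485 (W = (44 + 27)*(28 + 7) = 71*35 = 2485)
k(Q) = 2485
1/(k(58) + 73107) = 1/(2485 + 73107) = 1/75592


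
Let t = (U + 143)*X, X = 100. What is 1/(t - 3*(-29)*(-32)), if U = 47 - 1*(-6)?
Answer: 1/16816 ≈ 5.9467e-5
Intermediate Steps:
U = 53 (U = 47 + 6 = 53)
t = 19600 (t = (53 + 143)*100 = 196*100 = 19600)
1/(t - 3*(-29)*(-32)) = 1/(19600 - 3*(-29)*(-32)) = 1/(19600 + 87*(-32)) = 1/(19600 - 2784) = 1/16816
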